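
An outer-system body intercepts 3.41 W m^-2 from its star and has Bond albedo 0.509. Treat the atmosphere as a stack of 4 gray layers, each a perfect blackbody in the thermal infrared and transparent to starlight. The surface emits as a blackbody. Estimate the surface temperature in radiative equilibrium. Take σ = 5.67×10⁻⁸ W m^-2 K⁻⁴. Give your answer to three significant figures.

77.9 kelvin

OLR = S(1−α)/4 = 0.4186 W m^-2; the top layer radiates at T_e = 52.13 K.
With N = 4 opaque layers, T_s = (N+1)^(1/4)·T_e = 5^(1/4)·52.13 = 77.95 K.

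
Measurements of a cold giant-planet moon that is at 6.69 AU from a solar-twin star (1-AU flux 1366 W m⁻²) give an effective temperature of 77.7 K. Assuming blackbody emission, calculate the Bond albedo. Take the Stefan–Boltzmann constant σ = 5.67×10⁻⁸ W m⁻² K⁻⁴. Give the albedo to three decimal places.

0.729

Irradiance scales as 1/d², so S = 1366 W m⁻² × (1/6.69)² = 30.52 W m⁻².
Energy balance: S(1−α)/4 = σT⁴, so 1−α = 4σT⁴/S.
4σT⁴ = 4·5.67×10⁻⁸·(77.7)⁴ = 8.267 W m⁻².
Hence α = 1 − 8.267/30.52 = 0.7292.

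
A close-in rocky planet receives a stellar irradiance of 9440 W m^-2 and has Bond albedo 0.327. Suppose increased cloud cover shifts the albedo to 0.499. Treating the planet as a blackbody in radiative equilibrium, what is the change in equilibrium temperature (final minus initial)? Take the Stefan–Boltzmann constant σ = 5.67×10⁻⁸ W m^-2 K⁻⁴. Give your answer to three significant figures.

-29.1 kelvin

With α = 0.327, T₁ = 409.1 K.
Final:   T₂ = [S(1−0.499)/(4σ)]^(1/4) = 380.0 K.
Change: 380.0 − 409.1 = -29.10 K.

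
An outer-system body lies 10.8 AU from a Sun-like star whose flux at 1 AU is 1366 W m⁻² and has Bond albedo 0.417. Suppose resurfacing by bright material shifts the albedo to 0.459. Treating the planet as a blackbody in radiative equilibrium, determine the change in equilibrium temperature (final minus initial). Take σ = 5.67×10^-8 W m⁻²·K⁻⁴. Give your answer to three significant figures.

Irradiance scales as 1/d², so S = 1366 W m⁻² × (1/10.8)² = 11.71 W m⁻².
Initial: T₁ = [S(1−0.417)/(4σ)]^(1/4) = 74.07 K.
Final:   T₂ = [S(1−0.459)/(4σ)]^(1/4) = 72.70 K.
Change: 72.70 − 74.07 = -1.372 K.

-1.37 kelvin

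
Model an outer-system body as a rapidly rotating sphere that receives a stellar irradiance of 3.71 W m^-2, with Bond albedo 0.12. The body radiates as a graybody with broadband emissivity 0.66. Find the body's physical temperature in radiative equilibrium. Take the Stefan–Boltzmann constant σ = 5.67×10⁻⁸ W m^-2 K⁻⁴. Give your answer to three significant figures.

The planet absorbs (1−α)S over its disc πR² and re-emits over 4πR², so the mean absorbed flux is (1−0.12)·3.710/4 = 0.8162 W m^-2.
Radiative balance εσT⁴ = 0.8162 gives T = [0.8162/(0.66·σ)]^(1/4) = 68.34 K.

68.3 K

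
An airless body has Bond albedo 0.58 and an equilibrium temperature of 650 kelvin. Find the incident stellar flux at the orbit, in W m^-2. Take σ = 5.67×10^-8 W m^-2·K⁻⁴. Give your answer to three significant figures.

96400 W m^-2

Invert the energy balance for S: S = 4σT⁴/(1−α).
The emitted flux is σT⁴ = 10120 W m^-2.
So S = 4×10120/(1−0.58) = 96390 W m^-2.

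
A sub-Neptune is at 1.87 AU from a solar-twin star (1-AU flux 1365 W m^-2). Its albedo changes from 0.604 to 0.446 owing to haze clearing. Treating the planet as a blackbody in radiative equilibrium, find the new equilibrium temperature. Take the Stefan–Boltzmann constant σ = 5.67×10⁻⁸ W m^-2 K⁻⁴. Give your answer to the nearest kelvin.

176 K

Irradiance scales as 1/d², so S = 1365 W m^-2 × (1/1.87)² = 390.3 W m^-2.
T₂ = [S(1−α₂)/(4σ)]^(1/4) = [390.3·0.554/(4σ)]^(1/4) = 175.7 K.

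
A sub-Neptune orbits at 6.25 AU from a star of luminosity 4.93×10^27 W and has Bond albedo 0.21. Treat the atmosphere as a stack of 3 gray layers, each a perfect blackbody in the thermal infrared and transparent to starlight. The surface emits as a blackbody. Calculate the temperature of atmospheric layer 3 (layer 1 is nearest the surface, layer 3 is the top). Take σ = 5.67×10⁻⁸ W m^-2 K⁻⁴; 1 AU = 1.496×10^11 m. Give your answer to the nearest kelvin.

199 K

d = 6.25 × 1.496×10^11 m = 9.350×10^11 m.
Flux at the orbit: S = L/(4πd²) = 4.93×10^27/(4π·(9.35×10^11)²) = 448.8 W m^-2.
OLR = S(1−α)/4 = 88.63 W m^-2; the top layer radiates at T_e = 198.8 K.
Each opaque layer satisfies 2T_j⁴ = T_{j−1}⁴ + T_{j+1}⁴, giving T_k⁴ = (N+1−k)T_e⁴.
With k = 3: T_3 = (3+1−3)^¼·198.8 K = 198.8 K.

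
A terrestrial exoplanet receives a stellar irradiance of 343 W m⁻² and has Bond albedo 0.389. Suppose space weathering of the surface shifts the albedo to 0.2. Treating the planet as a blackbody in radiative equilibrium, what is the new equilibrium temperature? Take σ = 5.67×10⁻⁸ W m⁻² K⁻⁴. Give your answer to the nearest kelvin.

187 K

T₂ = [S(1−α₂)/(4σ)]^(1/4) = [343.0·0.8/(4σ)]^(1/4) = 186.5 K.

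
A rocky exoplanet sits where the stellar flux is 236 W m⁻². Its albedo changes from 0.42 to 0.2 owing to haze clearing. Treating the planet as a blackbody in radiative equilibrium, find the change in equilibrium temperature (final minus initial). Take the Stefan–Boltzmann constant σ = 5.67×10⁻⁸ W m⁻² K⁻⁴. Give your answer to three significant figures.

Initial: T₁ = [S(1−0.42)/(4σ)]^(1/4) = 156.7 K.
With α = 0.2, T₂ = 169.9 K.
ΔT = T₂ − T₁ = 13.12 K.

13.1 kelvin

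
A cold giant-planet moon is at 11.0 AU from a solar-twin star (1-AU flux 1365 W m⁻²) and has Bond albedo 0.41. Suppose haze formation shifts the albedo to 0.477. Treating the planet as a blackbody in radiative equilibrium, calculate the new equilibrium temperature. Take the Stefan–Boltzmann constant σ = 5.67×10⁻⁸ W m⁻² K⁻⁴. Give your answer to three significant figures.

71.4 K

Irradiance scales as 1/d², so S = 1365 W m⁻² × (1/11.0)² = 11.28 W m⁻².
With the new albedo, S(1−α₂)/4 = 1.475 W m⁻², so T₂ = 71.42 K.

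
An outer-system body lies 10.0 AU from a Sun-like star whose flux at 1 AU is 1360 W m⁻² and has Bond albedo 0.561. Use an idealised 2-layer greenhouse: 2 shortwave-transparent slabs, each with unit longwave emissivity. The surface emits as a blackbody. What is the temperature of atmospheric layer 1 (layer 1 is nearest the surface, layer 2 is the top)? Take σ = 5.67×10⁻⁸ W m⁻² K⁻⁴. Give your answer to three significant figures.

85.2 K

Flux at the orbit: S = 1360/(10.0)² = 13.60 W m⁻².
OLR = S(1−α)/4 = 1.493 W m⁻²; the top layer radiates at T_e = 71.63 K.
In the N-layer model, layer k (counted from the surface) has T_k = (N+1−k)^(1/4)·T_e.
With k = 1: T_1 = (2+1−1)^¼·71.63 K = 85.18 K.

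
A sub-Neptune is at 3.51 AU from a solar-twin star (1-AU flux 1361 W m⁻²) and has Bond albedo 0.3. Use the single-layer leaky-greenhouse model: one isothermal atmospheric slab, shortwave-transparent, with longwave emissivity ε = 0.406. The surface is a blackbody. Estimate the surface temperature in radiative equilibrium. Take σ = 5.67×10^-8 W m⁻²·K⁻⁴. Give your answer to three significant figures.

144 K

By the inverse-square law, S = 1361/3.51² = 110.5 W m⁻².
Effective emission temperature (TOA balance): σT_e⁴ = S(1−α)/4 = 19.33 W m⁻² → T_e = 135.9 K.
For a single slab of emissivity ε, T_s⁴ = 2T_e⁴/(2−ε); thus T_s = 135.9·(1.255)^(1/4) = 143.8 K.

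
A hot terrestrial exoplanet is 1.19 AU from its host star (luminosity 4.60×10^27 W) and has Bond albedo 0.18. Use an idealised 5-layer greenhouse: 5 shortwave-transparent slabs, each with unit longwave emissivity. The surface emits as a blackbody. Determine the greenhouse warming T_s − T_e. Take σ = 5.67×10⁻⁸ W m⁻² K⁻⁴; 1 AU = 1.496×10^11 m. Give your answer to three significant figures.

Orbital distance: d = 1.19 AU = 1.780×10^11 m.
S = L/(4πd²) = 11550 W m⁻².
The effective emission temperature is T_e = [S(1−α)/(4σ)]^¼ = 452.1 K.
T_s = (N+1)^(1/4)·T_e = 707.5 K.
So the greenhouse effect raises the surface by 707.5 − 452.1 = 255.4 K.

255 K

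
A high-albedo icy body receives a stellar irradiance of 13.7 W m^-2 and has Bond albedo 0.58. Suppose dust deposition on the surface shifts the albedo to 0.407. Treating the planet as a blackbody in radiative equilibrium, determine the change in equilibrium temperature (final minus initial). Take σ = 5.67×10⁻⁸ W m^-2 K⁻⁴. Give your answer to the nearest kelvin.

6 K

Initial: T₁ = [S(1−0.58)/(4σ)]^(1/4) = 70.97 K.
With α = 0.407, T₂ = 77.36 K.
Change: 77.36 − 70.97 = 6.392 K.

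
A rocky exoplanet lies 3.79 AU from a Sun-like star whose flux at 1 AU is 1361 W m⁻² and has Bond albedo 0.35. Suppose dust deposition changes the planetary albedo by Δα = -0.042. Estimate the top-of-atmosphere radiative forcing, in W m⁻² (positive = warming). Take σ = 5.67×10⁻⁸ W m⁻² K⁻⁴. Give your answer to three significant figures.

0.995 W m⁻²

By the inverse-square law, S = 1361/3.79² = 94.75 W m⁻².
The change in absorbed flux is Δ[S(1−α)/4] = −SΔα/4 = 0.9949 W m⁻².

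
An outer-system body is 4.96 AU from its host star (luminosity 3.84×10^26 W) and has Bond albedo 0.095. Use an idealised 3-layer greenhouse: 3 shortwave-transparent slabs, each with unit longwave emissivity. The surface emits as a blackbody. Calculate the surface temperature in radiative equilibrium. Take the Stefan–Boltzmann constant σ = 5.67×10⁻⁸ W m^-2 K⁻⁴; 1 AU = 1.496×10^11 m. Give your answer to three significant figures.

173 kelvin

d = 4.96 × 1.496×10^11 m = 7.420×10^11 m.
S = L/(4πd²) = 55.50 W m^-2.
OLR = S(1−α)/4 = 12.56 W m^-2; the top layer radiates at T_e = 122.0 K.
Layer-by-layer balance gives σT_s⁴ = (N+1)σT_e⁴, so T_s = 4^¼·122.0 = 172.5 K.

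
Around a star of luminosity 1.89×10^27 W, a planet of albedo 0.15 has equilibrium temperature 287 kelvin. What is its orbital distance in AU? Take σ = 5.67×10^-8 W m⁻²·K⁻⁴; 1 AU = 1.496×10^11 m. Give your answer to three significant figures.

Required flux: S = 4σT⁴/(1−α) = 1810 W m⁻².
S = L/(4πd²) → d = √(L/4πS) = √(1.89×10^27/(4π·1810)) = 2.882×10^11 m = 1.927 AU.

1.93 AU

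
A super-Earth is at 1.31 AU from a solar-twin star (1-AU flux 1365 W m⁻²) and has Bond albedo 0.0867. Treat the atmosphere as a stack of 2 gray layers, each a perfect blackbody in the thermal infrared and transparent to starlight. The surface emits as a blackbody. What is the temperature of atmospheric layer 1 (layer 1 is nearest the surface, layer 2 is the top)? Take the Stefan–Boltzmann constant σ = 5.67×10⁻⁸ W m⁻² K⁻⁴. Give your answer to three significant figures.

283 kelvin

By the inverse-square law, S = 1365/1.31² = 795.4 W m⁻².
OLR = S(1−α)/4 = 181.6 W m⁻²; the top layer radiates at T_e = 237.9 K.
In the N-layer model, layer k (counted from the surface) has T_k = (N+1−k)^(1/4)·T_e.
T_1 = (2)^(1/4)·237.9 = 282.9 K.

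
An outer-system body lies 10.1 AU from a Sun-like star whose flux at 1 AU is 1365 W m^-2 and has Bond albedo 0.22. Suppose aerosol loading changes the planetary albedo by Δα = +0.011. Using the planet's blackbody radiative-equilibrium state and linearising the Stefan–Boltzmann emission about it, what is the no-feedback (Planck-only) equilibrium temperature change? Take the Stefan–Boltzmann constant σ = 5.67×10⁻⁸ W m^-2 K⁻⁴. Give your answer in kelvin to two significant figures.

-0.29 kelvin

By the inverse-square law, S = 1365/10.1² = 13.38 W m^-2.
Unperturbed T_e = [13.38·(1−0.22)/(4σ)]^¼ = 82.36 K.
The change in absorbed flux is Δ[S(1−α)/4] = −SΔα/4 = -0.03680 W m^-2.
Planck response: λ_P = 4σT_e³ = 4·5.67×10⁻⁸·(82.36)³ = 0.1267 W m^-2/K.
So ΔT₀ = -0.03680/0.1267 = -0.290 K.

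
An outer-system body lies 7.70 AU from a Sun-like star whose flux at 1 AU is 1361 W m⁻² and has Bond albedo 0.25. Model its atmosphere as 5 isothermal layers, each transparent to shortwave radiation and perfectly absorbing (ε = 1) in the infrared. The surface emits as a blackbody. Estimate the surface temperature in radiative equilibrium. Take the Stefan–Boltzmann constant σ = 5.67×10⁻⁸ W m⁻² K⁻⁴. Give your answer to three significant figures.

Irradiance scales as 1/d², so S = 1361 W m⁻² × (1/7.70)² = 22.95 W m⁻².
OLR = S(1−α)/4 = 4.304 W m⁻²; the top layer radiates at T_e = 93.34 K.
Layer-by-layer balance gives σT_s⁴ = (N+1)σT_e⁴, so T_s = 6^¼·93.34 = 146.1 K.

146 K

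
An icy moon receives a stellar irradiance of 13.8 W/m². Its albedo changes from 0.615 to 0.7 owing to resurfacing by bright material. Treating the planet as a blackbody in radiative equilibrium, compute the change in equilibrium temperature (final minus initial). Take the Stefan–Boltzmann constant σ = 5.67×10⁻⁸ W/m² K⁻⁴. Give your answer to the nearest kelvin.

With α = 0.615, T₁ = 69.57 K.
Final:   T₂ = [S(1−0.7)/(4σ)]^(1/4) = 65.36 K.
ΔT = T₂ − T₁ = -4.206 K.

-4 kelvin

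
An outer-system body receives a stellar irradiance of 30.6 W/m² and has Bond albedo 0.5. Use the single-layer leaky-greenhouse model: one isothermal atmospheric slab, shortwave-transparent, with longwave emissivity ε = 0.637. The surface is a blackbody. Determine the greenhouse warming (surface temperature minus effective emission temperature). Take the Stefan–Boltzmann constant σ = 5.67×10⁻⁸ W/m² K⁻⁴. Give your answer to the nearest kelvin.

At the top of the atmosphere, σT_e⁴ = S(1−α)/4 = 3.825 W/m², giving T_e = 90.63 K.
The surface balance (absorbed SW + ε·downward IR = σT_s⁴) with T_a⁴ = T_s⁴/2 reduces to T_s = T_e·[2/(2−ε)]^¼ = 99.75 K.
Greenhouse warming: T_s − T_e = 9.118 K.

9 K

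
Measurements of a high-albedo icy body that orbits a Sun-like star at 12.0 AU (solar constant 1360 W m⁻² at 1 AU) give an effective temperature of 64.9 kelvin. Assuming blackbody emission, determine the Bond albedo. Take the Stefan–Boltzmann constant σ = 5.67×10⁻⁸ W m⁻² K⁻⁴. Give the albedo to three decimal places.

Irradiance scales as 1/d², so S = 1360 W m⁻² × (1/12.0)² = 9.444 W m⁻².
From σT⁴ = S(1−α)/4 we invert for α: 1−α = 4σT⁴/S.
4σT⁴ = 4·5.67×10⁻⁸·(64.9)⁴ = 4.024 W m⁻².
Hence α = 1 − 4.024/9.444 = 0.5740.

0.574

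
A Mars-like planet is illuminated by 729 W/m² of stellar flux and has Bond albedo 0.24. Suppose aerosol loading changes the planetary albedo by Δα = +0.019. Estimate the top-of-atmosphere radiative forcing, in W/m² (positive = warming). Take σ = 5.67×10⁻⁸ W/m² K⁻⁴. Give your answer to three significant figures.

-3.46 W/m²

TOA radiative forcing: ΔF = −S·Δα/4 = −729.0·(+0.019)/4 = -3.463 W/m².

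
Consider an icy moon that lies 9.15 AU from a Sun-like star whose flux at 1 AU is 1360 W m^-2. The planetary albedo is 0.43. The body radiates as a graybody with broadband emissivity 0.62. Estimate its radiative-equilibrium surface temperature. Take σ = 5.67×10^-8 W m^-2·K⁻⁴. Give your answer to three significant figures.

90.1 kelvin

Irradiance scales as 1/d², so S = 1360 W m^-2 × (1/9.15)² = 16.24 W m^-2.
Averaging over the sphere, the absorbed flux is S(1−α)/4 = 2.315 W m^-2.
Radiative balance εσT⁴ = 2.315 gives T = [2.315/(0.62·σ)]^(1/4) = 90.08 K.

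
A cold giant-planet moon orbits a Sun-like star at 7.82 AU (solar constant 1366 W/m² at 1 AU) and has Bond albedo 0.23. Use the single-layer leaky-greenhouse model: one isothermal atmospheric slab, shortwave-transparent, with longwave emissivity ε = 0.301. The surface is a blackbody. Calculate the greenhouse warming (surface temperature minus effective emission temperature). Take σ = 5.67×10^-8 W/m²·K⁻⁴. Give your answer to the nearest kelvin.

4 kelvin

Irradiance scales as 1/d², so S = 1366 W/m² × (1/7.82)² = 22.34 W/m².
At the top of the atmosphere, σT_e⁴ = S(1−α)/4 = 4.300 W/m², giving T_e = 93.32 K.
The surface balance (absorbed SW + ε·downward IR = σT_s⁴) with T_a⁴ = T_s⁴/2 reduces to T_s = T_e·[2/(2−ε)]^¼ = 97.20 K.
T_s − T_e = 97.20 − 93.32 = 3.884 K.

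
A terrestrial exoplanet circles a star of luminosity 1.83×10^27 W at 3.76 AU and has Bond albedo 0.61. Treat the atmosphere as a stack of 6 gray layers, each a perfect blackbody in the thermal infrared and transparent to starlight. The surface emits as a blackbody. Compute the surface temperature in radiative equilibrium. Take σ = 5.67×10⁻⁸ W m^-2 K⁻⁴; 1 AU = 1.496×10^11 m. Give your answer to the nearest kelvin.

273 K

Orbital distance: d = 3.76 AU = 5.625×10^11 m.
Spreading L over a sphere of radius d: S = 1.83×10^27/(4π·5.62×10^11²) = 460.3 W m^-2.
The effective emission temperature is T_e = [S(1−α)/(4σ)]^¼ = 167.7 K.
For an N-layer opaque stack, T_s⁴ = (N+1)T_e⁴, hence T_s = (7)^(1/4)×167.7 K = 272.8 K.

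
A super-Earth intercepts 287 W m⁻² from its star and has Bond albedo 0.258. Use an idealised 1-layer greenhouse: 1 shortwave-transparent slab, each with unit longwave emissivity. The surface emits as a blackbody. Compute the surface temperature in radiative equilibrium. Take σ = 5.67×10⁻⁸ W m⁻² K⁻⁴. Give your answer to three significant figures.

208 kelvin

OLR = S(1−α)/4 = 53.24 W m⁻²; the top layer radiates at T_e = 175.0 K.
For an N-layer opaque stack, T_s⁴ = (N+1)T_e⁴, hence T_s = (2)^(1/4)×175.0 K = 208.2 K.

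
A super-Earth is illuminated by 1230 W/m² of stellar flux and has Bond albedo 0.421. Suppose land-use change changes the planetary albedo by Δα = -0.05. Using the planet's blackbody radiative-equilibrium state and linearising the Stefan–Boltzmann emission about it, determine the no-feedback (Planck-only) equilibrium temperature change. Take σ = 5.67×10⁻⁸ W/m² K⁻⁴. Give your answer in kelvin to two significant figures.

The baseline emission temperature is T_e = 236.7 K.
TOA radiative forcing: ΔF = −S·Δα/4 = −1230·(-0.05)/4 = 15.38 W/m².
The Planck feedback parameter is 4σT_e³ = 3.008 W/m²/K.
So ΔT₀ = 15.38/3.008 = 5.11 K.

5.1 K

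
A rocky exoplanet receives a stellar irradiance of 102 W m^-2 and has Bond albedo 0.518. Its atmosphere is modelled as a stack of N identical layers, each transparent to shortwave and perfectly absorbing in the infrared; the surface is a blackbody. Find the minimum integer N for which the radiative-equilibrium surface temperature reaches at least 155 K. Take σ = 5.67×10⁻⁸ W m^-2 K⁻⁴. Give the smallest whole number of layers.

OLR = S(1−α)/4 = 12.29 W m^-2; the top layer radiates at T_e = 121.3 K.
Need (N+1)T_e⁴ ≥ T_s⁴, i.e. N+1 ≥ (155/121.3)⁴ = 2.663.
The minimum whole number is N = 2.

2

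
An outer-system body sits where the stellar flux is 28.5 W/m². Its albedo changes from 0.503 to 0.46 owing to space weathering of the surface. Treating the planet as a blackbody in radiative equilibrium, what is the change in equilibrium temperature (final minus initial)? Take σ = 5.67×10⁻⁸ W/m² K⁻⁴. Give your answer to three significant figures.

Initial: T₁ = [S(1−0.503)/(4σ)]^(1/4) = 88.90 K.
After:  T₂ = [28.50·0.54/(4σ)]^(1/4) = 90.76 K.
ΔT = T₂ − T₁ = 1.863 K.

1.86 kelvin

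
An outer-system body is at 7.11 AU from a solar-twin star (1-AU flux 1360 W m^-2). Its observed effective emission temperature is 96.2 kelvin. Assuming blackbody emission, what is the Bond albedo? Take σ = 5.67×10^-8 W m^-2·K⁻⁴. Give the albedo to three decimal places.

Flux at the orbit: S = 1360/(7.11)² = 26.90 W m^-2.
Energy balance: S(1−α)/4 = σT⁴, so 1−α = 4σT⁴/S.
σT⁴ = 4.856 W m^-2, so 4σT⁴ = 19.42 W m^-2.
1−α = 19.42/26.90 = 0.7220, so α = 0.2780.

0.278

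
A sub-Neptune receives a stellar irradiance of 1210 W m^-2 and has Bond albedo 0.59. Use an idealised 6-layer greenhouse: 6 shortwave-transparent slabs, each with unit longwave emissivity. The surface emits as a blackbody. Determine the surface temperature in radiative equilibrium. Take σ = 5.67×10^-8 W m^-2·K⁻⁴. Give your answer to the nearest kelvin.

OLR = S(1−α)/4 = 124.0 W m^-2; the top layer radiates at T_e = 216.3 K.
With N = 6 opaque layers, T_s = (N+1)^(1/4)·T_e = 7^(1/4)·216.3 = 351.8 K.

352 K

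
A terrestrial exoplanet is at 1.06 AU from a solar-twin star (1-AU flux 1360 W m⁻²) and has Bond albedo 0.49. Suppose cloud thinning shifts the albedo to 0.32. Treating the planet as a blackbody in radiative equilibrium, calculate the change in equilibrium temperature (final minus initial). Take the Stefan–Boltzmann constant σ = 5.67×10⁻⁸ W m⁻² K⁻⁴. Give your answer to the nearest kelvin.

17 K

By the inverse-square law, S = 1360/1.06² = 1210 W m⁻².
Before: T₁ = [1210·0.51/(4σ)]^(1/4) = 228.4 K.
After:  T₂ = [1210·0.68/(4σ)]^(1/4) = 245.4 K.
Change: 245.4 − 228.4 = 17.03 K.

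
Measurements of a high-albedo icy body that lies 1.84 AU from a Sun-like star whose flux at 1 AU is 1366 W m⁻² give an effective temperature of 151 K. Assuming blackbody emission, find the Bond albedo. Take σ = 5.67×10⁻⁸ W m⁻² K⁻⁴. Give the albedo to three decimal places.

0.708

By the inverse-square law, S = 1366/1.84² = 403.5 W m⁻².
From σT⁴ = S(1−α)/4 we invert for α: 1−α = 4σT⁴/S.
4σT⁴ = 4·5.67×10⁻⁸·(151)⁴ = 117.9 W m⁻².
Hence α = 1 − 117.9/403.5 = 0.7078.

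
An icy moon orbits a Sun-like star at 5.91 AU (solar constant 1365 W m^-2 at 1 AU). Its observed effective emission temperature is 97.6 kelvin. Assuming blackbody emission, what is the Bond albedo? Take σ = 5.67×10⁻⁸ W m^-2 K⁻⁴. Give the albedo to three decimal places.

Flux at the orbit: S = 1365/(5.91)² = 39.08 W m^-2.
Rearranging the radiative balance, α = 1 − 4σT⁴/S.
σT⁴ = 5.145 W m^-2, so 4σT⁴ = 20.58 W m^-2.
1−α = 20.58/39.08 = 0.5266, so α = 0.4734.

0.473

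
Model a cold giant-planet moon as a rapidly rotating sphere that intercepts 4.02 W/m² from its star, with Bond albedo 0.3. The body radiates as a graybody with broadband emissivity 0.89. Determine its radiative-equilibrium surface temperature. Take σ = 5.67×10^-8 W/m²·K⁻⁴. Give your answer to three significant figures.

61.1 K

Absorbed flux (global mean): S(1−α)/4 = 4.020·0.7/4 = 0.7035 W/m².
Equating to εσT⁴ with ε = 0.89: T = (0.7035/0.89σ)^(1/4) = 61.10 K.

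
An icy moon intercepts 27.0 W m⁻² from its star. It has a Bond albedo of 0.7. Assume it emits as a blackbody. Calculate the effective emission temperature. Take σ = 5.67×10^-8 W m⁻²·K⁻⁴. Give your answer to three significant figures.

Averaging over the sphere, the absorbed flux is S(1−α)/4 = 2.025 W m⁻².
In equilibrium σT⁴ equals this, so T = 77.31 K.

77.3 K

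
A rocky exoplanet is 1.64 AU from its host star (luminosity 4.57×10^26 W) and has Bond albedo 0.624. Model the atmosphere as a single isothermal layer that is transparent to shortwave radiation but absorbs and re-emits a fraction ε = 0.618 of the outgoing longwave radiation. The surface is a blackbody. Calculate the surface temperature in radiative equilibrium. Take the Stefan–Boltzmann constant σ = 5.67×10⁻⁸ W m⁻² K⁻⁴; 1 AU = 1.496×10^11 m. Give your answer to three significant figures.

d = 1.64 × 1.496×10^11 m = 2.453×10^11 m.
S = L/(4πd²) = 604.2 W m⁻².
At the top of the atmosphere, σT_e⁴ = S(1−α)/4 = 56.79 W m⁻², giving T_e = 177.9 K.
Surface balance with a leaky layer gives σT_s⁴ = σT_e⁴·2/(2−ε), so T_s = T_e·[2/(2−0.618)]^(1/4) = 195.1 K.

195 kelvin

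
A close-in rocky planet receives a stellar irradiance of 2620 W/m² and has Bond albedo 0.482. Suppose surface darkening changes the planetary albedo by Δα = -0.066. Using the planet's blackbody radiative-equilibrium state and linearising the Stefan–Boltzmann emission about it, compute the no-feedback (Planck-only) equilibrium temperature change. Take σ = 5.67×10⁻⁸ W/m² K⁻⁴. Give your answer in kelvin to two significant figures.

Reference equilibrium: T_e = [S(1−α)/(4σ)]^(1/4) = 278.1 K.
ΔF = −(S/4)Δα = −(2620/4)×(-0.066) = 43.23 W/m².
Planck response: λ_P = 4σT_e³ = 4·5.67×10⁻⁸·(278.1)³ = 4.880 W/m²/K.
ΔT₀ = ΔF/λ_P = 43.23/4.880 = 8.86 K.

8.9 K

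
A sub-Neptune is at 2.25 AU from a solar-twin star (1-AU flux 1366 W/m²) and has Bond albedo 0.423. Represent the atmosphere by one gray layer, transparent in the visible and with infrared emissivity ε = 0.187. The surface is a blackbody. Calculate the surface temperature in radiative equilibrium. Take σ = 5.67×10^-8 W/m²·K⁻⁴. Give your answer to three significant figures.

By the inverse-square law, S = 1366/2.25² = 269.8 W/m².
The planet radiates to space at T_e = [S(1−α)/(4σ)]^(1/4) = 161.9 K.
The surface balance (absorbed SW + ε·downward IR = σT_s⁴) with T_a⁴ = T_s⁴/2 reduces to T_s = T_e·[2/(2−ε)]^¼ = 165.9 K.

166 K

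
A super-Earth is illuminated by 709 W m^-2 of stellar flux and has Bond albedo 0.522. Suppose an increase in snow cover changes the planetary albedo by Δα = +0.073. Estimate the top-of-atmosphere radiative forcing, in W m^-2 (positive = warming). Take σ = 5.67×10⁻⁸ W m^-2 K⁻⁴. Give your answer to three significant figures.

ΔF = −(S/4)Δα = −(709.0/4)×(+0.073) = -12.94 W m^-2.

-12.9 W m^-2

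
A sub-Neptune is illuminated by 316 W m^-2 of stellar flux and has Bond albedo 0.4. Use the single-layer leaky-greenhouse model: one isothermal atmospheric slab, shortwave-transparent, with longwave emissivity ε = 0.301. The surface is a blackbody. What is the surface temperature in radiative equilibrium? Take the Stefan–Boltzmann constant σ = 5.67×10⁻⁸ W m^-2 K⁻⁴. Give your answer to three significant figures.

177 kelvin

The planet radiates to space at T_e = [S(1−α)/(4σ)]^(1/4) = 170.0 K.
For a single slab of emissivity ε, T_s⁴ = 2T_e⁴/(2−ε); thus T_s = 170.0·(1.177)^(1/4) = 177.1 K.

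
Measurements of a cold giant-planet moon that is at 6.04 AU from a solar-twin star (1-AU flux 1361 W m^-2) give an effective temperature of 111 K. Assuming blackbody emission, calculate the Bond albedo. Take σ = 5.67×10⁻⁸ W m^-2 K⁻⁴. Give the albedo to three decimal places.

Flux at the orbit: S = 1361/(6.04)² = 37.31 W m^-2.
From σT⁴ = S(1−α)/4 we invert for α: 1−α = 4σT⁴/S.
4σT⁴ = 4·5.67×10⁻⁸·(111)⁴ = 34.43 W m^-2.
1−α = 34.43/37.31 = 0.9229, so α = 0.0771.

0.077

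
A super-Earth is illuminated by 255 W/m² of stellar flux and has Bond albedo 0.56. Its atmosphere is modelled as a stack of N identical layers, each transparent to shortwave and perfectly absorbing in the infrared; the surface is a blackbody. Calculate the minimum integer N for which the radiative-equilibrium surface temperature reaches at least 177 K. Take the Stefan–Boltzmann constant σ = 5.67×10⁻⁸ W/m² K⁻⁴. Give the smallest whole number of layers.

1

OLR = S(1−α)/4 = 28.05 W/m²; the top layer radiates at T_e = 149.1 K.
Since T_s⁴ = (N+1)T_e⁴, we need N ≥ (T_s/T_e)⁴ − 1 = 0.984.
The minimum whole number is N = 1.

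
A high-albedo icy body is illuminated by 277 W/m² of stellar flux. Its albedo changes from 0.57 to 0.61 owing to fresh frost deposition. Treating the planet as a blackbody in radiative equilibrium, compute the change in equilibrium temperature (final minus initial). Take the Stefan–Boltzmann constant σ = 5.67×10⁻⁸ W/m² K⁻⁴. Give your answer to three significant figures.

-3.65 K

With α = 0.57, T₁ = 151.4 K.
After:  T₂ = [277.0·0.39/(4σ)]^(1/4) = 147.7 K.
Change: 147.7 − 151.4 = -3.650 K.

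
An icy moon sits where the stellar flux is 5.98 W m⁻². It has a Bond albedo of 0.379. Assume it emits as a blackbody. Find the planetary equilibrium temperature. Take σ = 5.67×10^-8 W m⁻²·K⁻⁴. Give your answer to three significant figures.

The planet absorbs (1−α)S over its disc πR² and re-emits over 4πR², so the mean absorbed flux is (1−0.379)·5.980/4 = 0.9284 W m⁻².
Balancing against σT⁴: T = (0.9284/5.67×10⁻⁸)^(1/4) = 63.61 K.

63.6 K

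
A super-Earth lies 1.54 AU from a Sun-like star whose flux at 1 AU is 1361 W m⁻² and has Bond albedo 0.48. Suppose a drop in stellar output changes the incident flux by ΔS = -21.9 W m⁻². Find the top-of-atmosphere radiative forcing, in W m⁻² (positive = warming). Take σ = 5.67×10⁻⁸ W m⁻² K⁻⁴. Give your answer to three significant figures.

Flux at the orbit: S = 1361/(1.54)² = 573.9 W m⁻².
ΔF = Δ[S(1−α)]/4 = (1−0.48)·-21.9/4 = -2.847 W m⁻².

-2.85 W m⁻²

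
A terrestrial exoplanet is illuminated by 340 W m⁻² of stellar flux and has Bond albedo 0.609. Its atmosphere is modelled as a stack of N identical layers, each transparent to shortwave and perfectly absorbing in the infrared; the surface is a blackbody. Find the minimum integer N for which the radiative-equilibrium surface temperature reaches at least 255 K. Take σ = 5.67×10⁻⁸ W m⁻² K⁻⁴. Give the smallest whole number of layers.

Top-of-atmosphere balance: σT_e⁴ = S(1−α)/4 = 33.23 W m⁻² → T_e = 155.6 K.
Since T_s⁴ = (N+1)T_e⁴, we need N ≥ (T_s/T_e)⁴ − 1 = 6.214.
Rounding up, N = 7.

7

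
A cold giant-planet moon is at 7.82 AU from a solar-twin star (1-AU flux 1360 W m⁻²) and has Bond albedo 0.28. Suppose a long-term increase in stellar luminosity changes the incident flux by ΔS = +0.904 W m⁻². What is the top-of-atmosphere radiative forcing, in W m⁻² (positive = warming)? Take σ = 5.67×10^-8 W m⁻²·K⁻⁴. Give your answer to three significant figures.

Flux at the orbit: S = 1360/(7.82)² = 22.24 W m⁻².
Only a fraction (1−α) is absorbed and it's spread over 4πR², so ΔF = (1−α)ΔS/4 = 0.1627 W m⁻².

0.163 W m⁻²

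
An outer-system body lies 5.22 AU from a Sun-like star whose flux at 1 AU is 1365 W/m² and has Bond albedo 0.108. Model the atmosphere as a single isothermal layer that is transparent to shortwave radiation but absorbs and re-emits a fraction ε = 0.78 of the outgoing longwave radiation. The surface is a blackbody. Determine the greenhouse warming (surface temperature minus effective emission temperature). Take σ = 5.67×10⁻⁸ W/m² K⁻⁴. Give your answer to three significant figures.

By the inverse-square law, S = 1365/5.22² = 50.09 W/m².
At the top of the atmosphere, σT_e⁴ = S(1−α)/4 = 11.17 W/m², giving T_e = 118.5 K.
Surface balance with a leaky layer gives σT_s⁴ = σT_e⁴·2/(2−ε), so T_s = T_e·[2/(2−0.78)]^(1/4) = 134.1 K.
The atmosphere warms the surface by 15.58 K.

15.6 kelvin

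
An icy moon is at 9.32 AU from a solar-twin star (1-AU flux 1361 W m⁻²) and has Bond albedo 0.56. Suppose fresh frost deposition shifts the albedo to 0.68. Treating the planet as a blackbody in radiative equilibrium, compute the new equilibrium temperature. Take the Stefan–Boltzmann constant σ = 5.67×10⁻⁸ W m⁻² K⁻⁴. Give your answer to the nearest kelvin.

Flux at the orbit: S = 1361/(9.32)² = 15.67 W m⁻².
With the new albedo, S(1−α₂)/4 = 1.253 W m⁻², so T₂ = 68.57 K.

69 K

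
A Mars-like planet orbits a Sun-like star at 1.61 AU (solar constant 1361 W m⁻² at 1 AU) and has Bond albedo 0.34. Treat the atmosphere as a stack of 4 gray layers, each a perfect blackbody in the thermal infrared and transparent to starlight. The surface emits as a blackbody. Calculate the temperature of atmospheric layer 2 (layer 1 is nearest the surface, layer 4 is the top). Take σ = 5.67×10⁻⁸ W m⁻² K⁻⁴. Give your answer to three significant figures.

260 K

By the inverse-square law, S = 1361/1.61² = 525.1 W m⁻².
OLR = S(1−α)/4 = 86.63 W m⁻²; the top layer radiates at T_e = 197.7 K.
In the N-layer model, layer k (counted from the surface) has T_k = (N+1−k)^(1/4)·T_e.
T_2 = (3)^(1/4)·197.7 = 260.2 K.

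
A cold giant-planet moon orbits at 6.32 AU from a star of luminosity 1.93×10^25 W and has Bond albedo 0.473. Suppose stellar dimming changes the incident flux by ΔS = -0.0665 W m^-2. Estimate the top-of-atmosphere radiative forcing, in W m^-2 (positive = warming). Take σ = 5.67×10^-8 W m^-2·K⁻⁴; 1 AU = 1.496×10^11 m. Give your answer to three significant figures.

Orbital distance: d = 6.32 AU = 9.455×10^11 m.
Flux at the orbit: S = L/(4πd²) = 1.93×10^25/(4π·(9.45×10^11)²) = 1.718 W m^-2.
Only a fraction (1−α) is absorbed and it's spread over 4πR², so ΔF = (1−α)ΔS/4 = -0.008761 W m^-2.

-0.00876 W m^-2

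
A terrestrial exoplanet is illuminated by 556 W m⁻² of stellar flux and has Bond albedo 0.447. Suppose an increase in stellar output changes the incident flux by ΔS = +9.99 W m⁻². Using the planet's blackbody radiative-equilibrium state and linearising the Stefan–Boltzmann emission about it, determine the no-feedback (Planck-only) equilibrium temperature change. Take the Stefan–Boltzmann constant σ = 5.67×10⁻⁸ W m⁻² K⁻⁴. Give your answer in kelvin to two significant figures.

0.86 kelvin

The baseline emission temperature is T_e = 191.9 K.
ΔF = Δ[S(1−α)]/4 = (1−0.447)·+9.99/4 = 1.381 W m⁻².
Linearising σT⁴ gives d(σT⁴)/dT = 4σT_e³ = 1.602 W m⁻² per K.
So ΔT₀ = 1.381/1.602 = 0.862 K.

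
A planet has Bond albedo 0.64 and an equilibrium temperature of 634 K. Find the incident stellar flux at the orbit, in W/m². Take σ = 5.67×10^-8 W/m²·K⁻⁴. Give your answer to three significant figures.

1.02×10^5 W/m²

Invert the energy balance for S: S = 4σT⁴/(1−α).
The emitted flux is σT⁴ = 9161 W/m².
S = 4·9161/0.36 = 1.018×10^5 W/m².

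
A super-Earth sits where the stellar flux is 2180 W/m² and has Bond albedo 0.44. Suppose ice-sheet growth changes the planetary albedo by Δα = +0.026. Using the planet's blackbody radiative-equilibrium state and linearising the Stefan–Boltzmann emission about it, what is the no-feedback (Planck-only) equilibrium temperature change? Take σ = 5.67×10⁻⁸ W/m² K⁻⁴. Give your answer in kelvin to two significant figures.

The baseline emission temperature is T_e = 270.9 K.
TOA radiative forcing: ΔF = −S·Δα/4 = −2180·(+0.026)/4 = -14.17 W/m².
The Planck feedback parameter is 4σT_e³ = 4.507 W/m²/K.
ΔT₀ = ΔF/λ_P = -14.17/4.507 = -3.14 K.

-3.1 K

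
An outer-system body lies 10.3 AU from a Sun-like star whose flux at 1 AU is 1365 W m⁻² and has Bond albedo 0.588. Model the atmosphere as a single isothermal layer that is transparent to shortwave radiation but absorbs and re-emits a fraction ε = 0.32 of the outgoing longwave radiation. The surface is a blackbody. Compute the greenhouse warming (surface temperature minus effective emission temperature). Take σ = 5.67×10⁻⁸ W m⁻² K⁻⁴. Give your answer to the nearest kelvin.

By the inverse-square law, S = 1365/10.3² = 12.87 W m⁻².
Effective emission temperature (TOA balance): σT_e⁴ = S(1−α)/4 = 1.325 W m⁻² → T_e = 69.53 K.
The surface balance (absorbed SW + ε·downward IR = σT_s⁴) with T_a⁴ = T_s⁴/2 reduces to T_s = T_e·[2/(2−ε)]^¼ = 72.63 K.
T_s − T_e = 72.63 − 69.53 = 3.098 K.

3 K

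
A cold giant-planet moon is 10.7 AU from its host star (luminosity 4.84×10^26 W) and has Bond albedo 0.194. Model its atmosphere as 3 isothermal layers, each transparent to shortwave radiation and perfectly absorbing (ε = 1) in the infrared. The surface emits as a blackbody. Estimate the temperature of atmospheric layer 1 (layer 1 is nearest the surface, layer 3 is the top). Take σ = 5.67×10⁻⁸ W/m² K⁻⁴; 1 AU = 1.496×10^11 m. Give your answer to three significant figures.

d = 10.7 × 1.496×10^11 m = 1.601×10^12 m.
Flux at the orbit: S = L/(4πd²) = 4.84×10^26/(4π·(1.60×10^12)²) = 15.03 W/m².
OLR = S(1−α)/4 = 3.029 W/m²; the top layer radiates at T_e = 85.49 K.
The net upward flux σT_e⁴ is constant between every pair of levels, so T_k⁴ = (N+1−k)T_e⁴.
With k = 1: T_1 = (3+1−1)^¼·85.49 K = 112.5 K.

113 K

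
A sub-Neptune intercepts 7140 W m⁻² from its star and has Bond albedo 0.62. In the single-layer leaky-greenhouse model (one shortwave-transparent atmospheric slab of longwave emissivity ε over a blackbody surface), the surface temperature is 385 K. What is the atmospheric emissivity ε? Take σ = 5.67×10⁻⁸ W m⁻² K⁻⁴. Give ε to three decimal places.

0.911

Effective temperature: T_e = [S(1−α)/(4σ)]^(1/4) = 330.7 K.
T_s⁴ = T_e⁴·2/(2−ε) → ε = 2 − 2(T_e/T_s)⁴ = 2 − 2·(330.7/385)⁴ = 0.9110.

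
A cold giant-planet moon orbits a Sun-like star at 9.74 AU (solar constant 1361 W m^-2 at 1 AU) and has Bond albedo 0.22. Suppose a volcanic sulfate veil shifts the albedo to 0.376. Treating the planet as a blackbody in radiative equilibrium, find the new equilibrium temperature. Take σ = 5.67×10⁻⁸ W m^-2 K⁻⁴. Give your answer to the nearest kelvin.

79 K

Irradiance scales as 1/d², so S = 1361 W m^-2 × (1/9.74)² = 14.35 W m^-2.
New equilibrium: T₂ = [(1−0.376)·14.35/(4σ)]^(1/4) = 79.26 K.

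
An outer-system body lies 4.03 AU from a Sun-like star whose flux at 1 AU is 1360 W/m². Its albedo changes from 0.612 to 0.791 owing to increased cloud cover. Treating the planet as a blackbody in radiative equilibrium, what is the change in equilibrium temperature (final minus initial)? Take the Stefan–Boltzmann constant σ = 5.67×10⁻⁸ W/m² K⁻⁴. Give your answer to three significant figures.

-15.7 kelvin

Flux at the orbit: S = 1360/(4.03)² = 83.74 W/m².
Initial: T₁ = [S(1−0.612)/(4σ)]^(1/4) = 109.4 K.
Final:   T₂ = [S(1−0.791)/(4σ)]^(1/4) = 93.73 K.
ΔT = T₂ − T₁ = -15.68 K.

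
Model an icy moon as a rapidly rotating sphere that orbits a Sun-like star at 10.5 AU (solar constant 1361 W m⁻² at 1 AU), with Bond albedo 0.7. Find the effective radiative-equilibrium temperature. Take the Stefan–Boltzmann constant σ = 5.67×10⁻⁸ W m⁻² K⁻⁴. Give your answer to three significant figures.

63.6 kelvin

By the inverse-square law, S = 1361/10.5² = 12.34 W m⁻².
The planet absorbs (1−α)S over its disc πR² and re-emits over 4πR², so the mean absorbed flux is (1−0.7)·12.34/4 = 0.9259 W m⁻².
Set σT⁴ = 0.9259 → T = (0.9259/σ)^(1/4) = 63.57 K.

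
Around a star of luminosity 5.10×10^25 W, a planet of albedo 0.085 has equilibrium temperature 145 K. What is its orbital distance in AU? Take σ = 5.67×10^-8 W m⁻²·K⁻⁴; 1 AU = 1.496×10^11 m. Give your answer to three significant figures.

1.29 AU

Required flux: S = 4σT⁴/(1−α) = 109.6 W m⁻².
Then d = [L/(4πS)]^(1/2) = 1.925×10^11 m, i.e. 1.286 AU.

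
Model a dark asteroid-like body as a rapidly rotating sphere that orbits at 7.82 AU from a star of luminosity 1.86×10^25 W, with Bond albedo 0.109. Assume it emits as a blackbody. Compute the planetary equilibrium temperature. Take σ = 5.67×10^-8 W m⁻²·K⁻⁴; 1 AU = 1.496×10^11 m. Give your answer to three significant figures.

45.4 K

Orbital distance: d = 7.82 AU = 1.170×10^12 m.
S = L/(4πd²) = 1.081 W m⁻².
Averaging over the sphere, the absorbed flux is S(1−α)/4 = 0.2409 W m⁻².
Set σT⁴ = 0.2409 → T = (0.2409/σ)^(1/4) = 45.40 K.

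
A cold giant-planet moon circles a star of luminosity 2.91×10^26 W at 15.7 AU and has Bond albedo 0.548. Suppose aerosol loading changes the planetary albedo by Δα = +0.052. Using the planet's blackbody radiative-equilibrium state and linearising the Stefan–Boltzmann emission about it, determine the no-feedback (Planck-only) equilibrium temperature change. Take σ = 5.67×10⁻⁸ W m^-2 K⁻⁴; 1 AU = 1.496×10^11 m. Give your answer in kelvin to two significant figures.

d = 15.7 × 1.496×10^11 m = 2.349×10^12 m.
Spreading L over a sphere of radius d: S = 2.91×10^26/(4π·2.35×10^12²) = 4.198 W m^-2.
The baseline emission temperature is T_e = 53.78 K.
The change in absorbed flux is Δ[S(1−α)/4] = −SΔα/4 = -0.05457 W m^-2.
Linearising σT⁴ gives d(σT⁴)/dT = 4σT_e³ = 0.03528 W m^-2 per K.
So ΔT₀ = -0.05457/0.03528 = -1.55 K.

-1.5 kelvin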